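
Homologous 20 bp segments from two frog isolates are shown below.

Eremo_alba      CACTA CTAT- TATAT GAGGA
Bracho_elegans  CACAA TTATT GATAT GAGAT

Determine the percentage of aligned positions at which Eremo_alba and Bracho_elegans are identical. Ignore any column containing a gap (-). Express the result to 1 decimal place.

73.7%

Excluding the 1 gap column leaves 19 comparable sites.
Differing sites — 4:T/A; 6:C/T; 11:T/G; 19:G/A; 20:A/T.
14 of the 19 comparable sites match, so the percent identity is 14/19 × 100 = 73.7%.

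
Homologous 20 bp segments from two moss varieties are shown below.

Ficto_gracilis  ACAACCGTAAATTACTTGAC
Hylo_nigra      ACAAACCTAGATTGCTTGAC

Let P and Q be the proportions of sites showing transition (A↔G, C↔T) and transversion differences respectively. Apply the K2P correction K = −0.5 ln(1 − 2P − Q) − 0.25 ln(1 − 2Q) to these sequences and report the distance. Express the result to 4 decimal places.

Mismatches occur at site 5 (C↔A, transversion), site 7 (G↔C, transversion), site 10 (A↔G, transition), site 14 (A↔G, transition).
Of the 4 differences, 2 transitions and 2 transversions over 20 sites: P = 2/20 = 0.100000, Q = 2/20 = 0.100000.
d = −0.5·ln(0.700000) − 0.25·ln(0.800000) = −0.5·(-0.356675) − 0.25·(-0.223144) = 0.2341.

0.2341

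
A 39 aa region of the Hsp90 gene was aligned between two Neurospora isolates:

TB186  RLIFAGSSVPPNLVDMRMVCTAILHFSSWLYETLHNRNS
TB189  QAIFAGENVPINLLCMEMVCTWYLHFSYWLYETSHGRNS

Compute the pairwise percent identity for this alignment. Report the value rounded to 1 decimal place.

Differing sites — 1:R/Q; 2:L/A; 7:S/E; 8:S/N; 11:P/I; 14:V/L; 15:D/C; 17:R/E; 22:A/W; 23:I/Y; 28:S/Y; 34:L/S; 36:N/G.
26 of the 39 sites match, so the percent identity is 26/39 × 100 = 66.7%.

66.7%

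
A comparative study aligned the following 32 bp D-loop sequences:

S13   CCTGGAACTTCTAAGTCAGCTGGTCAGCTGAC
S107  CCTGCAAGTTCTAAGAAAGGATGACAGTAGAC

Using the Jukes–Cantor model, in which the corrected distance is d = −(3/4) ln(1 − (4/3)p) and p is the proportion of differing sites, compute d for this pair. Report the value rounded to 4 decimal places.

0.4042

The sequences differ at positions 5 (G/C), 8 (C/G), 16 (T/A), 17 (C/A), 20 (C/G), 21 (T/A), 22 (G/T), 24 (T/A), 28 (C/T), 29 (T/A).
p = 10/32 = 0.312500.
d = −0.75 · ln(1 − (4/3)·0.312500) = −0.75 · ln(0.583333) = −0.75 · (-0.538997) = 0.4042.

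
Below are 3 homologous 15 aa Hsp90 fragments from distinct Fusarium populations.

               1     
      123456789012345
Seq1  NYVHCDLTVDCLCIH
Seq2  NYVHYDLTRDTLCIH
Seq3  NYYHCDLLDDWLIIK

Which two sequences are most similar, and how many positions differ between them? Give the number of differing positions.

3

Pairwise Hamming distances:
  Seq1 vs Seq2: 3
  Seq1 vs Seq3: 6
  Seq2 vs Seq3: 7
The smallest is 3, between Seq1 and Seq2.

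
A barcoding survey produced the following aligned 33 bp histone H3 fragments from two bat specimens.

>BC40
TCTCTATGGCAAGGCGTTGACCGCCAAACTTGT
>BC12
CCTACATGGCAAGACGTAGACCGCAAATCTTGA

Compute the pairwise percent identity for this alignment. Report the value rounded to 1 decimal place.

75.8%

The sequences differ at positions 1 (T/C), 4 (C/A), 5 (T/C), 14 (G/A), 18 (T/A), 25 (C/A), 28 (A/T), 33 (T/A).
25 of the 33 sites match, so the percent identity is 25/33 × 100 = 75.8%.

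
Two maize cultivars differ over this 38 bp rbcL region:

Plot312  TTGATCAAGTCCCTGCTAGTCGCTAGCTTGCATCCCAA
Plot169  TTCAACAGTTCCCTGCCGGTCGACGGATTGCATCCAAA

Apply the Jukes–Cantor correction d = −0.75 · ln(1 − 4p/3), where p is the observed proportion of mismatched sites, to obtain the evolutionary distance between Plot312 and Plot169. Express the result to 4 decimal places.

Mismatches occur at site 3 (G↔C), site 5 (T↔A), site 8 (A↔G), site 9 (G↔T), site 17 (T↔C), site 18 (A↔G), site 23 (C↔A), site 24 (T↔C), site 25 (A↔G), site 27 (C↔A), site 36 (C↔A).
p = 11/38 = 0.289474.
d = −0.75 · ln(1 − (4/3)·0.289474) = −0.75 · ln(0.614035) = −0.75 · (-0.487703) = 0.3658.

0.3658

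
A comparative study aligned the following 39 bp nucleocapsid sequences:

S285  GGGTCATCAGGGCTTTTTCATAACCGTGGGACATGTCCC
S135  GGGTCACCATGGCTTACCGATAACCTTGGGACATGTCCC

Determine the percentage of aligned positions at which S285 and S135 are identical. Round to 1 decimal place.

The sequences differ at positions 7 (T/C), 10 (G/T), 16 (T/A), 17 (T/C), 18 (T/C), 19 (C/G), 26 (G/T).
32 of the 39 sites match, so the percent identity is 32/39 × 100 = 82.1%.

82.1%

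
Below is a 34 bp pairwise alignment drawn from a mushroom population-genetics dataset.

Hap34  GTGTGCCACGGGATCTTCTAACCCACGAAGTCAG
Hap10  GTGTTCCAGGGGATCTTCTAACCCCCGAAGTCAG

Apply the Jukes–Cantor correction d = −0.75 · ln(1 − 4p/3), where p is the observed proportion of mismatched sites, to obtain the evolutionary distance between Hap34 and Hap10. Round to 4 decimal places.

Differing sites — 5:G/T; 9:C/G; 25:A/C.
p = 3/34 = 0.088235.
d = −0.75 · ln(1 − (4/3)·0.088235) = −0.75 · ln(0.882353) = −0.75 · (-0.125163) = 0.0939.

0.0939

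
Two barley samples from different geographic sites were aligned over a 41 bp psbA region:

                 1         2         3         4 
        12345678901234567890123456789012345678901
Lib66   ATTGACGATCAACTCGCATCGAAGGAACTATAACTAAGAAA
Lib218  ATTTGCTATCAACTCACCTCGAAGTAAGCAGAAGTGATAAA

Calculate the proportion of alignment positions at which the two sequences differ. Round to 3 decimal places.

The sequences differ at positions 4 (G/T), 5 (A/G), 7 (G/T), 16 (G/A), 18 (A/C), 25 (G/T), 28 (C/G), 29 (T/C), 31 (T/G), 34 (C/G), 36 (A/G), 38 (G/T).
There are 12 differences over 41 sites, so p = 12/41 = 0.293.

0.293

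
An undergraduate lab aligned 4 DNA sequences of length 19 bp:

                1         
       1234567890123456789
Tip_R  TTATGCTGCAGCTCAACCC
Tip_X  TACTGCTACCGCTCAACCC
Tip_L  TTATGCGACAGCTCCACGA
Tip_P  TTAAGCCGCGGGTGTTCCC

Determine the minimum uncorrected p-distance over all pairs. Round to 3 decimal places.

Pairwise Hamming distances:
  Tip_R vs Tip_X: 4
  Tip_R vs Tip_L: 5
  Tip_R vs Tip_P: 7
  Tip_X vs Tip_L: 7
  Tip_X vs Tip_P: 10
  Tip_L vs Tip_P: 10
The smallest is 4 mismatches, between Tip_R and Tip_X; p = 4/19 = 0.211.

0.211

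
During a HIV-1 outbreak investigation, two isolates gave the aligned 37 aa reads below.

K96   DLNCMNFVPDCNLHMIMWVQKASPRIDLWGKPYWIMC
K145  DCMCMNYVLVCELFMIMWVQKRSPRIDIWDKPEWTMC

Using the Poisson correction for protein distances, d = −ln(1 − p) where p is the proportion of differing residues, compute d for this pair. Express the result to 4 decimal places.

0.3920

Mismatches occur at site 2 (L↔C), site 3 (N↔M), site 7 (F↔Y), site 9 (P↔L), site 10 (D↔V), site 12 (N↔E), site 14 (H↔F), site 22 (A↔R), site 28 (L↔I), site 30 (G↔D), site 33 (Y↔E), site 35 (I↔T).
p = 12/37 = 0.324324.
d = −ln(1 − 0.324324) = −ln(0.675676) = 0.3920.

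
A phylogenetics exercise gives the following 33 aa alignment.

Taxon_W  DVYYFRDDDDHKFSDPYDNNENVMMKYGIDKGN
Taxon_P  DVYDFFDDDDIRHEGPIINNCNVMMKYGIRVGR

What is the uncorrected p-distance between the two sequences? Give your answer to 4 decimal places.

0.3939

Mismatches occur at site 4 (Y/D), site 6 (R/F), site 11 (H/I), site 12 (K/R), site 13 (F/H), site 14 (S/E), site 15 (D/G), site 17 (Y/I), site 18 (D/I), site 21 (E/C), site 30 (D/R), site 31 (K/V), site 33 (N/R).
There are 13 differences over 33 sites, so p = 13/33 = 0.3939.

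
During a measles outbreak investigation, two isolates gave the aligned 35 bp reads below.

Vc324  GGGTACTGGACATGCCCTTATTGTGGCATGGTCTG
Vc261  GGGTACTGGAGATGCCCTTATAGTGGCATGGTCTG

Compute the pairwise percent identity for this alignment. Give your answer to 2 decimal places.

94.29%

Mismatches occur at site 11 (C/G), site 22 (T/A).
33 of the 35 sites match, so the percent identity is 33/35 × 100 = 94.29%.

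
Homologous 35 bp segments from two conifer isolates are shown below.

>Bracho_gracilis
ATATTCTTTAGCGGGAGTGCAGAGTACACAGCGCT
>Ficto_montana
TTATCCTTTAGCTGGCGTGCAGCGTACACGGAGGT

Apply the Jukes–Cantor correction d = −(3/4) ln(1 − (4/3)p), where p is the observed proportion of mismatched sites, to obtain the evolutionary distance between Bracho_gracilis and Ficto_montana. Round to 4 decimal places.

0.2726

Differing sites — 1:A/T; 5:T/C; 13:G/T; 16:A/C; 23:A/C; 30:A/G; 32:C/A; 34:C/G.
p = 8/35 = 0.228571.
d = −0.75 · ln(1 − (4/3)·0.228571) = −0.75 · ln(0.695239) = −0.75 · (-0.363500) = 0.2726.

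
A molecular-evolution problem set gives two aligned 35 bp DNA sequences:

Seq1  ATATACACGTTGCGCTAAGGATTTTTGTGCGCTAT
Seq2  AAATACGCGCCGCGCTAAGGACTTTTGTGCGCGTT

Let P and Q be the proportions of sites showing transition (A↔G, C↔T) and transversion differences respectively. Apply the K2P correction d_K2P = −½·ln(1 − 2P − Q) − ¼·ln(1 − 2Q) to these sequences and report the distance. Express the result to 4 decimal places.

Mismatches occur at site 2 (T→A, transversion), site 7 (A→G, transition), site 10 (T→C, transition), site 11 (T→C, transition), site 22 (T→C, transition), site 33 (T→G, transversion), site 34 (A→T, transversion).
Of the 7 differences, 4 transitions and 3 transversions over 35 sites: P = 4/35 = 0.114286, Q = 3/35 = 0.085714.
d = −0.5·ln(0.685714) − 0.25·ln(0.828572) = −0.5·(-0.377295) − 0.25·(-0.188052) = 0.2357.

0.2357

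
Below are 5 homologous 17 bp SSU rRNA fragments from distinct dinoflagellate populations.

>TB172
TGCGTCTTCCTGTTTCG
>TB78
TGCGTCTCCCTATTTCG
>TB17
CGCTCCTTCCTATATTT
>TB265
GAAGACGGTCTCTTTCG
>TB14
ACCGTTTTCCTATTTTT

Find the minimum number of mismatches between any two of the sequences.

Pairwise Hamming distances:
  TB172 vs TB78: 2
  TB172 vs TB17: 7
  TB172 vs TB265: 8
  TB172 vs TB14: 6
  TB78 vs TB17: 7
  TB78 vs TB265: 8
  TB78 vs TB14: 6
  TB17 vs TB265: 12
  TB17 vs TB14: 6
  TB265 vs TB14: 11
The smallest is 2, between TB172 and TB78.

2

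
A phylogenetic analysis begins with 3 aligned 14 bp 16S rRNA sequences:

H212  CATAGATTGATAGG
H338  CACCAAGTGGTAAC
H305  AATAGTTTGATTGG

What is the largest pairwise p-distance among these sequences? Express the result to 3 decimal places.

Pairwise Hamming distances:
  H212 vs H338: 7
  H212 vs H305: 3
  H338 vs H305: 10
The largest is 10 mismatches, between H338 and H305; p = 10/14 = 0.714.

0.714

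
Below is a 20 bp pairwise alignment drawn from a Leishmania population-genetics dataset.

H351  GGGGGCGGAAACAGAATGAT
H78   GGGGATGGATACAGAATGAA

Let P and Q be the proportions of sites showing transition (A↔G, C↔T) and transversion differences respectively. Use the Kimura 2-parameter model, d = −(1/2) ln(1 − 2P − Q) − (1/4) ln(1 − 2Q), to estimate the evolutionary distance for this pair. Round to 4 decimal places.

0.2341

Mismatches occur at site 5 (G→A, transition), site 6 (C→T, transition), site 10 (A→T, transversion), site 20 (T→A, transversion).
Of the 4 differences, 2 transitions and 2 transversions over 20 sites: P = 2/20 = 0.100000, Q = 2/20 = 0.100000.
d = −0.5·ln(0.700000) − 0.25·ln(0.800000) = −0.5·(-0.356675) − 0.25·(-0.223144) = 0.2341.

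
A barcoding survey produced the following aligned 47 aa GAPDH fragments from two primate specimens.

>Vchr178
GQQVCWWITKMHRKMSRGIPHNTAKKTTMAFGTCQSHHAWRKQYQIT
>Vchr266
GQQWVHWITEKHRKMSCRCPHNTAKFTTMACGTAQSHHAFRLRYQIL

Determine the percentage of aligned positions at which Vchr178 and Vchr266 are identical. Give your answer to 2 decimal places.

Mismatches occur at site 4 (V↔W), site 5 (C↔V), site 6 (W↔H), site 10 (K↔E), site 11 (M↔K), site 17 (R↔C), site 18 (G↔R), site 19 (I↔C), site 26 (K↔F), site 31 (F↔C), site 34 (C↔A), site 40 (W↔F), site 42 (K↔L), site 43 (Q↔R), site 47 (T↔L).
32 of the 47 sites match, so the percent identity is 32/47 × 100 = 68.09%.

68.09%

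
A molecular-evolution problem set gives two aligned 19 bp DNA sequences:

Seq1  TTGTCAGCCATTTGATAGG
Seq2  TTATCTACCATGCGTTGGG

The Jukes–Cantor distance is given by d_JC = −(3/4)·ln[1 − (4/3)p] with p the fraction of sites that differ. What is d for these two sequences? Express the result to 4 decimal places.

Mismatches occur at site 3 (G→A), site 6 (A→T), site 7 (G→A), site 12 (T→G), site 13 (T→C), site 15 (A→T), site 17 (A→G).
p = 7/19 = 0.368421.
d = −0.75 · ln(1 − (4/3)·0.368421) = −0.75 · ln(0.508772) = −0.75 · (-0.675755) = 0.5068.

0.5068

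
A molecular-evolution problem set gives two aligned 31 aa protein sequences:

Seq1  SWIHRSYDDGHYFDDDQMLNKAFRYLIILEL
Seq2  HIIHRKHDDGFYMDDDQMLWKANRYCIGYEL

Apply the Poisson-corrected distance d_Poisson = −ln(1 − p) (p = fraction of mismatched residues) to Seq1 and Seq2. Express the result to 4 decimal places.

0.4383

The sequences differ at positions 1 (S/H), 2 (W/I), 6 (S/K), 7 (Y/H), 11 (H/F), 13 (F/M), 20 (N/W), 23 (F/N), 26 (L/C), 28 (I/G), 29 (L/Y).
p = 11/31 = 0.354839.
d = −ln(1 − 0.354839) = −ln(0.645161) = 0.4383.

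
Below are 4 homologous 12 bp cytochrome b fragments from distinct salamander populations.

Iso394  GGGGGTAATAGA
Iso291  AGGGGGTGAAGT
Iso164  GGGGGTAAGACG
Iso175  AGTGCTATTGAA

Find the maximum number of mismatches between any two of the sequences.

9

Pairwise Hamming distances:
  Iso394 vs Iso291: 6
  Iso394 vs Iso164: 3
  Iso394 vs Iso175: 6
  Iso291 vs Iso164: 7
  Iso291 vs Iso175: 9
  Iso164 vs Iso175: 8
The largest is 9, between Iso291 and Iso175.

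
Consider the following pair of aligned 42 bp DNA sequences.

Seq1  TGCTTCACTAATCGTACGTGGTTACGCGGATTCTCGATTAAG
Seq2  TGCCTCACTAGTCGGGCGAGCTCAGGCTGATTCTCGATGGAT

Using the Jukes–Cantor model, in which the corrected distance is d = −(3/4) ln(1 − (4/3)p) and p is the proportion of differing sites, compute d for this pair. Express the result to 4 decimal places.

Differing sites — 4:T/C; 11:A/G; 15:T/G; 16:A/G; 19:T/A; 21:G/C; 23:T/C; 25:C/G; 28:G/T; 39:T/G; 40:A/G; 42:G/T.
p = 12/42 = 0.285714.
d = −0.75 · ln(1 − (4/3)·0.285714) = −0.75 · ln(0.619048) = −0.75 · (-0.479572) = 0.3597.

0.3597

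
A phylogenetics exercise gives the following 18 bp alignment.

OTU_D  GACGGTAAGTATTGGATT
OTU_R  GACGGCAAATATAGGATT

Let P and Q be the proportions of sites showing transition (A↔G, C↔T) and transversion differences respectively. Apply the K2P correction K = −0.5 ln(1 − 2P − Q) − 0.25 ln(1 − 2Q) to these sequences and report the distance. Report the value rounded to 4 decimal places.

The sequences differ at positions 6 (T/C, transition), 9 (G/A, transition), 13 (T/A, transversion).
Of the 3 differences, 2 transitions and 1 transversion over 18 sites: P = 2/18 = 0.111111, Q = 1/18 = 0.055556.
d = −0.5·ln(0.722222) − 0.25·ln(0.888888) = −0.5·(-0.325423) − 0.25·(-0.117784) = 0.1922.

0.1922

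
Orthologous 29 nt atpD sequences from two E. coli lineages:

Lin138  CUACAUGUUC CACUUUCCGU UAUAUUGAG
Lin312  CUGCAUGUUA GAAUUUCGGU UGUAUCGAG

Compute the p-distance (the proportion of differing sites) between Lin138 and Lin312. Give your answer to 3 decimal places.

0.241

The sequences differ at positions 3 (A/G), 10 (C/A), 11 (C/G), 13 (C/A), 18 (C/G), 22 (A/G), 26 (U/C).
There are 7 differences over 29 sites, so p = 7/29 = 0.241.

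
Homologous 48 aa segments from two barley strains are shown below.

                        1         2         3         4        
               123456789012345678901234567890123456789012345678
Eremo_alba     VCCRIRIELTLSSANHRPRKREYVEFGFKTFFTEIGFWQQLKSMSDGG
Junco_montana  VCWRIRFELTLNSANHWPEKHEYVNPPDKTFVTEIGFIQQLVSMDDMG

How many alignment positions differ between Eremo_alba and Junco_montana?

Mismatches occur at site 3 (C→W), site 7 (I→F), site 12 (S→N), site 17 (R→W), site 19 (R→E), site 21 (R→H), site 25 (E→N), site 26 (F→P), site 27 (G→P), site 28 (F→D), site 32 (F→V), site 38 (W→I), site 42 (K→V), site 45 (S→D), site 47 (G→M).
That gives 15 mismatches out of 48 aligned sites, so the Hamming distance is 15.

15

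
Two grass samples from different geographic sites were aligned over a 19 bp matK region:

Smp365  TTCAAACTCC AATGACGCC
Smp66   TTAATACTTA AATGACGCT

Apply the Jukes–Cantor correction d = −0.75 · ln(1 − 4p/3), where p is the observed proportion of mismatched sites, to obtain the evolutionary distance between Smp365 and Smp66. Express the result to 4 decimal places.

Differing sites — 3:C/A; 5:A/T; 9:C/T; 10:C/A; 19:C/T.
p = 5/19 = 0.263158.
d = −0.75 · ln(1 − (4/3)·0.263158) = −0.75 · ln(0.649123) = −0.75 · (-0.432133) = 0.3241.

0.3241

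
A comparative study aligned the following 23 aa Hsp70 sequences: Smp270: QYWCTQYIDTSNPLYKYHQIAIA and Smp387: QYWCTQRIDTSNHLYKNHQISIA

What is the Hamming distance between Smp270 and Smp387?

4

The sequences differ at positions 7 (Y/R), 13 (P/H), 17 (Y/N), 21 (A/S).
That gives 4 mismatches out of 23 aligned sites, so the Hamming distance is 4.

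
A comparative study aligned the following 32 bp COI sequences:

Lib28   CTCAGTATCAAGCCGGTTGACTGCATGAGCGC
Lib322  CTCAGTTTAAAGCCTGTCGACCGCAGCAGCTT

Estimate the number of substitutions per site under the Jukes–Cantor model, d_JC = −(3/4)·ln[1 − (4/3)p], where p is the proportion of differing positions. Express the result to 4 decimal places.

The sequences differ at positions 7 (A/T), 9 (C/A), 15 (G/T), 18 (T/C), 22 (T/C), 26 (T/G), 27 (G/C), 31 (G/T), 32 (C/T).
p = 9/32 = 0.281250.
d = −0.75 · ln(1 − (4/3)·0.281250) = −0.75 · ln(0.625000) = −0.75 · (-0.470004) = 0.3525.

0.3525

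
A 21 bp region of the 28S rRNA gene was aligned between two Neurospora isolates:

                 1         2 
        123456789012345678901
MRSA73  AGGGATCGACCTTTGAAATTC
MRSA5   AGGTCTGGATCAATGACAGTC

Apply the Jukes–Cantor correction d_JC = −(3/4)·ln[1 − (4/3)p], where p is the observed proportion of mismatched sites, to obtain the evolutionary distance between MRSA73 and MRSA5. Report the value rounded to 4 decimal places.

Differing sites — 4:G/T; 5:A/C; 7:C/G; 10:C/T; 12:T/A; 13:T/A; 17:A/C; 19:T/G.
p = 8/21 = 0.380952.
d = −0.75 · ln(1 − (4/3)·0.380952) = −0.75 · ln(0.492064) = −0.75 · (-0.709146) = 0.5319.

0.5319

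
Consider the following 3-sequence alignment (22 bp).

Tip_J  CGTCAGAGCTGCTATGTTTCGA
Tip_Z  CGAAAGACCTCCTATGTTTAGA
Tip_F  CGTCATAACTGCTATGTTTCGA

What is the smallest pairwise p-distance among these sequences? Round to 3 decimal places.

Pairwise Hamming distances:
  Tip_J vs Tip_Z: 5
  Tip_J vs Tip_F: 2
  Tip_Z vs Tip_F: 6
The smallest is 2 mismatches, between Tip_J and Tip_F; p = 2/22 = 0.091.

0.091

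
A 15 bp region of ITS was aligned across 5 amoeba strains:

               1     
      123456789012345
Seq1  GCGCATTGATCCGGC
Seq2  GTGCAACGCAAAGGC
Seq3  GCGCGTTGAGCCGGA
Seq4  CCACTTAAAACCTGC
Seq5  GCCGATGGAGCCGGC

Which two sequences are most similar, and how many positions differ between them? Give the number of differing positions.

Pairwise Hamming distances:
  Seq1 vs Seq2: 7
  Seq1 vs Seq3: 3
  Seq1 vs Seq4: 7
  Seq1 vs Seq5: 4
  Seq2 vs Seq3: 9
  Seq2 vs Seq4: 11
  Seq2 vs Seq5: 9
  Seq3 vs Seq4: 8
  Seq3 vs Seq5: 5
  Seq4 vs Seq5: 8
The smallest is 3, between Seq1 and Seq3.

3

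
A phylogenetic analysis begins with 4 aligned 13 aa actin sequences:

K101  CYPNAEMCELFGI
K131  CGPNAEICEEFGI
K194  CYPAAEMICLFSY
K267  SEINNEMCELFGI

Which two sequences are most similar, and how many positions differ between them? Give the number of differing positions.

Pairwise Hamming distances:
  K101 vs K131: 3
  K101 vs K194: 5
  K101 vs K267: 4
  K131 vs K194: 8
  K131 vs K267: 6
  K194 vs K267: 9
The smallest is 3, between K101 and K131.

3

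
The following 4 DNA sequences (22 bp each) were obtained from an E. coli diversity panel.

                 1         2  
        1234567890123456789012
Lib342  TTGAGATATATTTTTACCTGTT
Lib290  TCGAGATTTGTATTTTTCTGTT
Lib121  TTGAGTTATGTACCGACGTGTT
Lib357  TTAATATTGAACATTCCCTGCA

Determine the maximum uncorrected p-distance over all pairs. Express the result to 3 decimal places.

Pairwise Hamming distances:
  Lib342 vs Lib290: 6
  Lib342 vs Lib121: 7
  Lib342 vs Lib357: 10
  Lib290 vs Lib121: 9
  Lib290 vs Lib357: 12
  Lib121 vs Lib357: 15
The largest is 15 mismatches, between Lib121 and Lib357; p = 15/22 = 0.682.

0.682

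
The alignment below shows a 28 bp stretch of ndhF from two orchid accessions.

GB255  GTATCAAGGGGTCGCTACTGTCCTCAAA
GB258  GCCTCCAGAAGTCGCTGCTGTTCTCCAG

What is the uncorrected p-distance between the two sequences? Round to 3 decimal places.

Mismatches occur at site 2 (T↔C), site 3 (A↔C), site 6 (A↔C), site 9 (G↔A), site 10 (G↔A), site 17 (A↔G), site 22 (C↔T), site 26 (A↔C), site 28 (A↔G).
There are 9 differences over 28 sites, so p = 9/28 = 0.321.

0.321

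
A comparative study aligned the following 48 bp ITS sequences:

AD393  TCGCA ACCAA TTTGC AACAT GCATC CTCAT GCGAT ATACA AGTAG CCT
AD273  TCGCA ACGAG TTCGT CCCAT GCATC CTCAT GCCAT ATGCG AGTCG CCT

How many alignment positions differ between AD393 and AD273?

Mismatches occur at site 8 (C↔G), site 10 (A↔G), site 13 (T↔C), site 15 (C↔T), site 16 (A↔C), site 17 (A↔C), site 33 (G↔C), site 38 (A↔G), site 40 (A↔G), site 44 (A↔C).
That gives 10 mismatches out of 48 aligned sites, so the Hamming distance is 10.

10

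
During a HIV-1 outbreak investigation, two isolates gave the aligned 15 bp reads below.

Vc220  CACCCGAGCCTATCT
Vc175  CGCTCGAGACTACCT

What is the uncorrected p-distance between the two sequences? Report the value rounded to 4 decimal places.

0.2667

Mismatches occur at site 2 (A→G), site 4 (C→T), site 9 (C→A), site 13 (T→C).
There are 4 differences over 15 sites, so p = 4/15 = 0.2667.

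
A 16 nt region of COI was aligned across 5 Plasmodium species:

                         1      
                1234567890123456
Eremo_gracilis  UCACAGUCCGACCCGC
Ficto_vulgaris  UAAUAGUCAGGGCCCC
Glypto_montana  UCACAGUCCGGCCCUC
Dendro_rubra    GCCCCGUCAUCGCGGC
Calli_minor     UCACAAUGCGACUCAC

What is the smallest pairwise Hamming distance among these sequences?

Pairwise Hamming distances:
  Eremo_gracilis vs Ficto_vulgaris: 6
  Eremo_gracilis vs Glypto_montana: 2
  Eremo_gracilis vs Dendro_rubra: 8
  Eremo_gracilis vs Calli_minor: 4
  Ficto_vulgaris vs Glypto_montana: 5
  Ficto_vulgaris vs Dendro_rubra: 9
  Ficto_vulgaris vs Calli_minor: 9
  Glypto_montana vs Dendro_rubra: 9
  Glypto_montana vs Calli_minor: 5
  Dendro_rubra vs Calli_minor: 12
The smallest is 2, between Eremo_gracilis and Glypto_montana.

2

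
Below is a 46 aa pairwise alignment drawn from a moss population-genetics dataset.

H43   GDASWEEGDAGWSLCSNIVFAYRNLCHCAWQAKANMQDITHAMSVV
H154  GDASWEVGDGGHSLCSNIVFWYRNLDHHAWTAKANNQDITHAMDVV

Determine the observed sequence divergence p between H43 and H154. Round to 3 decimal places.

The sequences differ at positions 7 (E/V), 10 (A/G), 12 (W/H), 21 (A/W), 26 (C/D), 28 (C/H), 31 (Q/T), 36 (M/N), 44 (S/D).
There are 9 differences over 46 sites, so p = 9/46 = 0.196.

0.196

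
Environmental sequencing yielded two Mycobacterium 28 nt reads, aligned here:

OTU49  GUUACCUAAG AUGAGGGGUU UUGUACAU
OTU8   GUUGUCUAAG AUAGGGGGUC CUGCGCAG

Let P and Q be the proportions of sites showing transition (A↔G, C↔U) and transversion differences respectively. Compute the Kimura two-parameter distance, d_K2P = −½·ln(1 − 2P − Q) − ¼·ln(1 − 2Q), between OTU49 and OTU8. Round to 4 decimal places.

0.4857

The sequences differ at positions 4 (A/G, transition), 5 (C/U, transition), 13 (G/A, transition), 14 (A/G, transition), 20 (U/C, transition), 21 (U/C, transition), 24 (U/C, transition), 25 (A/G, transition), 28 (U/G, transversion).
Of the 9 differences, 8 transitions and 1 transversion over 28 sites: P = 8/28 = 0.285714, Q = 1/28 = 0.035714.
d = −0.5·ln(0.392858) − 0.25·ln(0.928572) = −0.5·(-0.934307) − 0.25·(-0.074107) = 0.4857.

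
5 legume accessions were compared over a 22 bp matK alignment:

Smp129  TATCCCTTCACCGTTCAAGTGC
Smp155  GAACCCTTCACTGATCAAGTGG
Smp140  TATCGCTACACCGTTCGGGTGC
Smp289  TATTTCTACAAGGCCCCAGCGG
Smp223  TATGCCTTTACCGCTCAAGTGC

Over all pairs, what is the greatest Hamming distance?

Pairwise Hamming distances:
  Smp129 vs Smp155: 5
  Smp129 vs Smp140: 4
  Smp129 vs Smp289: 10
  Smp129 vs Smp223: 3
  Smp155 vs Smp140: 9
  Smp155 vs Smp289: 11
  Smp155 vs Smp223: 7
  Smp140 vs Smp289: 10
  Smp140 vs Smp223: 7
  Smp289 vs Smp223: 10
The largest is 11, between Smp155 and Smp289.

11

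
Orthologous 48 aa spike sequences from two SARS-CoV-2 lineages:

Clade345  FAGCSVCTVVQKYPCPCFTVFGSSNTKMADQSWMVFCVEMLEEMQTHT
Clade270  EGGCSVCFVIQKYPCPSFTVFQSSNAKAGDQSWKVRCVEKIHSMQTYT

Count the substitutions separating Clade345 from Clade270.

16

Differing sites — 1:F/E; 2:A/G; 8:T/F; 10:V/I; 17:C/S; 22:G/Q; 26:T/A; 28:M/A; 29:A/G; 34:M/K; 36:F/R; 40:M/K; 41:L/I; 42:E/H; 43:E/S; 47:H/Y.
That gives 16 mismatches out of 48 aligned sites, so the Hamming distance is 16.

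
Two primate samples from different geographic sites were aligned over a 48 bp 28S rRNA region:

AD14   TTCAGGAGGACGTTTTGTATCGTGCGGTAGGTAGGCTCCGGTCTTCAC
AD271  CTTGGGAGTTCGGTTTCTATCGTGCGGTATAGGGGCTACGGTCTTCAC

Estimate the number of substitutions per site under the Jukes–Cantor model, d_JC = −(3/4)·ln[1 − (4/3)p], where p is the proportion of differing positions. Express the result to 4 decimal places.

0.3041

The sequences differ at positions 1 (T/C), 3 (C/T), 4 (A/G), 9 (G/T), 10 (A/T), 13 (T/G), 17 (G/C), 30 (G/T), 31 (G/A), 32 (T/G), 33 (A/G), 38 (C/A).
p = 12/48 = 0.250000.
d = −0.75 · ln(1 − (4/3)·0.250000) = −0.75 · ln(0.666667) = −0.75 · (-0.405465) = 0.3041.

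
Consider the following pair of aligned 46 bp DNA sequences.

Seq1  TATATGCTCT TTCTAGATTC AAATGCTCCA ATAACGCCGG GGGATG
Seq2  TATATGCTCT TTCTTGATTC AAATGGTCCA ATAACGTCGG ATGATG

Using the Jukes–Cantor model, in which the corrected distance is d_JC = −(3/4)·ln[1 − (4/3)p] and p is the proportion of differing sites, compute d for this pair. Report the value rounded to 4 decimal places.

0.1174

The sequences differ at positions 15 (A/T), 26 (C/G), 37 (C/T), 41 (G/A), 42 (G/T).
p = 5/46 = 0.108696.
d = −0.75 · ln(1 − (4/3)·0.108696) = −0.75 · ln(0.855072) = −0.75 · (-0.156570) = 0.1174.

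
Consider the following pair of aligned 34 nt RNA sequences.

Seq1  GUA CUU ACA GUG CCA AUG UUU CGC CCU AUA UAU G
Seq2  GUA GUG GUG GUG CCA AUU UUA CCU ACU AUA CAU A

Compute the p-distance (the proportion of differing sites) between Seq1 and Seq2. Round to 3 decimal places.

Differing sites — 4:C/G; 6:U/G; 7:A/G; 8:C/U; 9:A/G; 18:G/U; 21:U/A; 23:G/C; 24:C/U; 25:C/A; 31:U/C; 34:G/A.
There are 12 differences over 34 sites, so p = 12/34 = 0.353.

0.353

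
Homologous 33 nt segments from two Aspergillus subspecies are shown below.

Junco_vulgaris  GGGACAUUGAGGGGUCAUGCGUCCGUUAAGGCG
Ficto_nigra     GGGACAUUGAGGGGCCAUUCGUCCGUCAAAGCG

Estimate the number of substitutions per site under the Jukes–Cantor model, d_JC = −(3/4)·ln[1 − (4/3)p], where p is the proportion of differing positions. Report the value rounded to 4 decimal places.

0.1322

The sequences differ at positions 15 (U/C), 19 (G/U), 27 (U/C), 30 (G/A).
p = 4/33 = 0.121212.
d = −0.75 · ln(1 − (4/3)·0.121212) = −0.75 · ln(0.838384) = −0.75 · (-0.176279) = 0.1322.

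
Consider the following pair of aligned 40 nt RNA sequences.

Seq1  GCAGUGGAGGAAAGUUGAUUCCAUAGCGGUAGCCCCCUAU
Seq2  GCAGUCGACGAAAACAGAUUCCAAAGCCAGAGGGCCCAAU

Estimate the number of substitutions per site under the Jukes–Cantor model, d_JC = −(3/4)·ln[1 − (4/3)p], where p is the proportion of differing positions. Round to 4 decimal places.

0.3831

The sequences differ at positions 6 (G/C), 9 (G/C), 14 (G/A), 15 (U/C), 16 (U/A), 24 (U/A), 28 (G/C), 29 (G/A), 30 (U/G), 33 (C/G), 34 (C/G), 38 (U/A).
p = 12/40 = 0.300000.
d = −0.75 · ln(1 − (4/3)·0.300000) = −0.75 · ln(0.600000) = −0.75 · (-0.510826) = 0.3831.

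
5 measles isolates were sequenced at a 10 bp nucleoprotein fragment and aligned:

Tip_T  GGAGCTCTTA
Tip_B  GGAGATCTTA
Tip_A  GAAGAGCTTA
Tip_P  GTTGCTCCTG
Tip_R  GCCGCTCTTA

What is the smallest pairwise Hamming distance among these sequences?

1

Pairwise Hamming distances:
  Tip_T vs Tip_B: 1
  Tip_T vs Tip_A: 3
  Tip_T vs Tip_P: 4
  Tip_T vs Tip_R: 2
  Tip_B vs Tip_A: 2
  Tip_B vs Tip_P: 5
  Tip_B vs Tip_R: 3
  Tip_A vs Tip_P: 6
  Tip_A vs Tip_R: 4
  Tip_P vs Tip_R: 4
The smallest is 1, between Tip_T and Tip_B.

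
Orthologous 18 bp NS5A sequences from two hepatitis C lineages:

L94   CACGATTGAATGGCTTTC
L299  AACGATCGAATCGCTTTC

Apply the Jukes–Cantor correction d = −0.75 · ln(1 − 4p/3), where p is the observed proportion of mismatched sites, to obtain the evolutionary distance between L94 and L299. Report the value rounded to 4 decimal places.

Mismatches occur at site 1 (C→A), site 7 (T→C), site 12 (G→C).
p = 3/18 = 0.166667.
d = −0.75 · ln(1 − (4/3)·0.166667) = −0.75 · ln(0.777777) = −0.75 · (-0.251315) = 0.1885.

0.1885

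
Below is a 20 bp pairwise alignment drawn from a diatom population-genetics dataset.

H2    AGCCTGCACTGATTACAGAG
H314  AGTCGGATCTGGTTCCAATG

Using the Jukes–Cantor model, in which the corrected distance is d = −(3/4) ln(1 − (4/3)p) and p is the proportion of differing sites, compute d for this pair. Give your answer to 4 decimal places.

0.5716

Mismatches occur at site 3 (C→T), site 5 (T→G), site 7 (C→A), site 8 (A→T), site 12 (A→G), site 15 (A→C), site 18 (G→A), site 19 (A→T).
p = 8/20 = 0.400000.
d = −0.75 · ln(1 − (4/3)·0.400000) = −0.75 · ln(0.466667) = −0.75 · (-0.762139) = 0.5716.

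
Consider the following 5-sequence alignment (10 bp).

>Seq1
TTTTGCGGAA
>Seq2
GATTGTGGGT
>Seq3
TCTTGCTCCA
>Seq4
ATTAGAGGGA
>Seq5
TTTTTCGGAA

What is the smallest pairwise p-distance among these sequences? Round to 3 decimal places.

Pairwise Hamming distances:
  Seq1 vs Seq2: 5
  Seq1 vs Seq3: 4
  Seq1 vs Seq4: 4
  Seq1 vs Seq5: 1
  Seq2 vs Seq3: 7
  Seq2 vs Seq4: 5
  Seq2 vs Seq5: 6
  Seq3 vs Seq4: 7
  Seq3 vs Seq5: 5
  Seq4 vs Seq5: 5
The smallest is 1 mismatch, between Seq1 and Seq5; p = 1/10 = 0.100.

0.100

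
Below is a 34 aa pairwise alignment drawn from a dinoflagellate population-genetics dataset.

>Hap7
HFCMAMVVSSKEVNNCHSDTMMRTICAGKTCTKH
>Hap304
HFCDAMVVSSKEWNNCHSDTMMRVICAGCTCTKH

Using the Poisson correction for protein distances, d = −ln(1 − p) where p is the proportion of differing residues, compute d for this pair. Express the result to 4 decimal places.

The sequences differ at positions 4 (M/D), 13 (V/W), 24 (T/V), 29 (K/C).
p = 4/34 = 0.117647.
d = −ln(1 − 0.117647) = −ln(0.882353) = 0.1252.

0.1252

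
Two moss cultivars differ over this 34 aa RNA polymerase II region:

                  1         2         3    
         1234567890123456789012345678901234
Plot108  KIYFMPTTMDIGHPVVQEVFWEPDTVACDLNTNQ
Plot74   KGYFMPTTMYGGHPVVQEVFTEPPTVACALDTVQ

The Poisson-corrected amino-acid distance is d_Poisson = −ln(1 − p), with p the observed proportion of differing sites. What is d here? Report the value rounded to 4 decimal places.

Differing sites — 2:I/G; 10:D/Y; 11:I/G; 21:W/T; 24:D/P; 29:D/A; 31:N/D; 33:N/V.
p = 8/34 = 0.235294.
d = −ln(1 − 0.235294) = −ln(0.764706) = 0.2683.

0.2683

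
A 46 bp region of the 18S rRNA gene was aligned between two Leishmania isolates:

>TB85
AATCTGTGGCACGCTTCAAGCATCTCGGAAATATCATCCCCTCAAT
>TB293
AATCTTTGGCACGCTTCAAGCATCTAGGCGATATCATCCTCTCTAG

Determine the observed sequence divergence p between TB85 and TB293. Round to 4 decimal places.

Differing sites — 6:G/T; 26:C/A; 29:A/C; 30:A/G; 40:C/T; 44:A/T; 46:T/G.
There are 7 differences over 46 sites, so p = 7/46 = 0.1522.

0.1522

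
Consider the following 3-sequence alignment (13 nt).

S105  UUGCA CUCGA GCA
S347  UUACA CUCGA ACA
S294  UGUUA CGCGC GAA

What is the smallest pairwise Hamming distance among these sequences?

2

Pairwise Hamming distances:
  S105 vs S347: 2
  S105 vs S294: 6
  S347 vs S294: 7
The smallest is 2, between S105 and S347.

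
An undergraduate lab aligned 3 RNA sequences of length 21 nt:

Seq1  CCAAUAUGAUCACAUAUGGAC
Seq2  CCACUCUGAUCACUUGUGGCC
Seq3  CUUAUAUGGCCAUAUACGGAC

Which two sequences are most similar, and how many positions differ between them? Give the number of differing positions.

5

Pairwise Hamming distances:
  Seq1 vs Seq2: 5
  Seq1 vs Seq3: 6
  Seq2 vs Seq3: 11
The smallest is 5, between Seq1 and Seq2.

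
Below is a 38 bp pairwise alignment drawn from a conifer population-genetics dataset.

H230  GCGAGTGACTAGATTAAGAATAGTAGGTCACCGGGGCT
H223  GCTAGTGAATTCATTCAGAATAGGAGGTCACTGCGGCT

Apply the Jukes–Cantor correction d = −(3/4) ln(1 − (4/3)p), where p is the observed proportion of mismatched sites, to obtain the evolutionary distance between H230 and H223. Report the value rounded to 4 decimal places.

The sequences differ at positions 3 (G/T), 9 (C/A), 11 (A/T), 12 (G/C), 16 (A/C), 24 (T/G), 32 (C/T), 34 (G/C).
p = 8/38 = 0.210526.
d = −0.75 · ln(1 − (4/3)·0.210526) = −0.75 · ln(0.719299) = −0.75 · (-0.329478) = 0.2471.

0.2471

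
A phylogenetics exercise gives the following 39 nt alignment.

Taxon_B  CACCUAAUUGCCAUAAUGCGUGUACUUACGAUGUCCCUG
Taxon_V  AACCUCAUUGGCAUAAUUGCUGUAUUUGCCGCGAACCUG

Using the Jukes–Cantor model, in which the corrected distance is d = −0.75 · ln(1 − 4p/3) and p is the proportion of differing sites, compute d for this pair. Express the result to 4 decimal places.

0.4408

The sequences differ at positions 1 (C/A), 6 (A/C), 11 (C/G), 18 (G/U), 19 (C/G), 20 (G/C), 25 (C/U), 28 (A/G), 30 (G/C), 31 (A/G), 32 (U/C), 34 (U/A), 35 (C/A).
p = 13/39 = 0.333333.
d = −0.75 · ln(1 − (4/3)·0.333333) = −0.75 · ln(0.555556) = −0.75 · (-0.587786) = 0.4408.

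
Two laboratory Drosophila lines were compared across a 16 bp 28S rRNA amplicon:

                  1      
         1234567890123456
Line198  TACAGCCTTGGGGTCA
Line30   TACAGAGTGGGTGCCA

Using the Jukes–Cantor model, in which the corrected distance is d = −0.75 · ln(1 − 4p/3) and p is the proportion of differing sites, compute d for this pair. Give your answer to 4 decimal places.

The sequences differ at positions 6 (C/A), 7 (C/G), 9 (T/G), 12 (G/T), 14 (T/C).
p = 5/16 = 0.312500.
d = −0.75 · ln(1 − (4/3)·0.312500) = −0.75 · ln(0.583333) = −0.75 · (-0.538997) = 0.4042.

0.4042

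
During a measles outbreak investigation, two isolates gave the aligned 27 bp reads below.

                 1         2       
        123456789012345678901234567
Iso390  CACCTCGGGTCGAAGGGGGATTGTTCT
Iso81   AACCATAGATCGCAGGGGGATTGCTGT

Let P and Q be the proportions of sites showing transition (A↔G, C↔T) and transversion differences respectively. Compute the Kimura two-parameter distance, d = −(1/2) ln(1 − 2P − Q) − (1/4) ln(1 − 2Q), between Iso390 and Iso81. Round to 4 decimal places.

Mismatches occur at site 1 (C→A, transversion), site 5 (T→A, transversion), site 6 (C→T, transition), site 7 (G→A, transition), site 9 (G→A, transition), site 13 (A→C, transversion), site 24 (T→C, transition), site 26 (C→G, transversion).
Of the 8 differences, 4 transitions and 4 transversions over 27 sites: P = 4/27 = 0.148148, Q = 4/27 = 0.148148.
d = −0.5·ln(0.555556) − 0.25·ln(0.703704) = −0.5·(-0.587786) − 0.25·(-0.351397) = 0.3817.

0.3817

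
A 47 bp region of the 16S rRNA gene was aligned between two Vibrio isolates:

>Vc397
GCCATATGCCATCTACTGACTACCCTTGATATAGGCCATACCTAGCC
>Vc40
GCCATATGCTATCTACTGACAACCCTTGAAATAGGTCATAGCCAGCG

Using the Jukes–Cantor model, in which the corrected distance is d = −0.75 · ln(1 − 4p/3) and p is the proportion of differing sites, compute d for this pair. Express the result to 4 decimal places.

0.1660

Mismatches occur at site 10 (C↔T), site 21 (T↔A), site 30 (T↔A), site 36 (C↔T), site 41 (C↔G), site 43 (T↔C), site 47 (C↔G).
p = 7/47 = 0.148936.
d = −0.75 · ln(1 − (4/3)·0.148936) = −0.75 · ln(0.801419) = −0.75 · (-0.221371) = 0.1660.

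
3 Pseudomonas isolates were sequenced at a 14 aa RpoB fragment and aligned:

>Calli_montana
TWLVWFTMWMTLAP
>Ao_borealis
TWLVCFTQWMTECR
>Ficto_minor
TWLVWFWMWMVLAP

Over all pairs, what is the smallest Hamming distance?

2

Pairwise Hamming distances:
  Calli_montana vs Ao_borealis: 5
  Calli_montana vs Ficto_minor: 2
  Ao_borealis vs Ficto_minor: 7
The smallest is 2, between Calli_montana and Ficto_minor.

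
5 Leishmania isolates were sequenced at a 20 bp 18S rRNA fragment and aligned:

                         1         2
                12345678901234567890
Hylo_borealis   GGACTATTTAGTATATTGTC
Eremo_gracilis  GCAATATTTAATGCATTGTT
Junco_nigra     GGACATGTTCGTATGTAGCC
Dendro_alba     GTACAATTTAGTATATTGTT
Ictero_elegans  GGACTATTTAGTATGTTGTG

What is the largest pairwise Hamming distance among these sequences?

13

Pairwise Hamming distances:
  Hylo_borealis vs Eremo_gracilis: 6
  Hylo_borealis vs Junco_nigra: 7
  Hylo_borealis vs Dendro_alba: 3
  Hylo_borealis vs Ictero_elegans: 2
  Eremo_gracilis vs Junco_nigra: 13
  Eremo_gracilis vs Dendro_alba: 6
  Eremo_gracilis vs Ictero_elegans: 7
  Junco_nigra vs Dendro_alba: 8
  Junco_nigra vs Ictero_elegans: 7
  Dendro_alba vs Ictero_elegans: 4
The largest is 13, between Eremo_gracilis and Junco_nigra.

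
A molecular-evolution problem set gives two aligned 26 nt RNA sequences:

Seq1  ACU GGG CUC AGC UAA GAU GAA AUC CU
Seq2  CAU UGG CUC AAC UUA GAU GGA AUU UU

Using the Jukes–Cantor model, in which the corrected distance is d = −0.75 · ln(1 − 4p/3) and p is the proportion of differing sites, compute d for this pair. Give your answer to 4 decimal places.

0.3961

The sequences differ at positions 1 (A/C), 2 (C/A), 4 (G/U), 11 (G/A), 14 (A/U), 20 (A/G), 24 (C/U), 25 (C/U).
p = 8/26 = 0.307692.
d = −0.75 · ln(1 − (4/3)·0.307692) = −0.75 · ln(0.589744) = −0.75 · (-0.528067) = 0.3961.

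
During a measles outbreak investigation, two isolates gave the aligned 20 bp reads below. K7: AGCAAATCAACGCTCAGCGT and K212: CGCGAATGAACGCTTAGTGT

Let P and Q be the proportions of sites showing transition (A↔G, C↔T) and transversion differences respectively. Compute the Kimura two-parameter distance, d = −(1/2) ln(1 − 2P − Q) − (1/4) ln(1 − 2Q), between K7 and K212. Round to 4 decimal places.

0.3112

Differing sites — 1:A/C (Tv); 4:A/G (Ti); 8:C/G (Tv); 15:C/T (Ti); 18:C/T (Ti).
Of the 5 differences, 3 transitions and 2 transversions over 20 sites: P = 3/20 = 0.150000, Q = 2/20 = 0.100000.
d = −0.5·ln(0.600000) − 0.25·ln(0.800000) = −0.5·(-0.510826) − 0.25·(-0.223144) = 0.3112.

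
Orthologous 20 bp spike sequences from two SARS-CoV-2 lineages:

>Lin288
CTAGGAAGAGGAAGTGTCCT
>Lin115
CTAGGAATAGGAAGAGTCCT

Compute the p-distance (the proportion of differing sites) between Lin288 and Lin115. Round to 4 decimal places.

Mismatches occur at site 8 (G/T), site 15 (T/A).
There are 2 differences over 20 sites, so p = 2/20 = 0.1000.

0.1000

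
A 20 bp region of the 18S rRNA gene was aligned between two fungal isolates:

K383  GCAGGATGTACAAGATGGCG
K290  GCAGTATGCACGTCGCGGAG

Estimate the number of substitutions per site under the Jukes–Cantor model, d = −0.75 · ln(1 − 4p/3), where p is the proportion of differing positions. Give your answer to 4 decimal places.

0.5716

The sequences differ at positions 5 (G/T), 9 (T/C), 12 (A/G), 13 (A/T), 14 (G/C), 15 (A/G), 16 (T/C), 19 (C/A).
p = 8/20 = 0.400000.
d = −0.75 · ln(1 − (4/3)·0.400000) = −0.75 · ln(0.466667) = −0.75 · (-0.762139) = 0.5716.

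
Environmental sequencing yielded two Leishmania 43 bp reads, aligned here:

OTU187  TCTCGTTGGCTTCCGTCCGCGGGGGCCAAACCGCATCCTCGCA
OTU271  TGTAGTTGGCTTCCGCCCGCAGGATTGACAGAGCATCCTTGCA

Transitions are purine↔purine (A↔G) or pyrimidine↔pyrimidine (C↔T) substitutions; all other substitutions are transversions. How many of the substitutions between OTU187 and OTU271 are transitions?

5

Mismatches occur at site 2 (C/G, transversion), site 4 (C/A, transversion), site 16 (T/C, transition), site 21 (G/A, transition), site 24 (G/A, transition), site 25 (G/T, transversion), site 26 (C/T, transition), site 27 (C/G, transversion), site 29 (A/C, transversion), site 31 (C/G, transversion), site 32 (C/A, transversion), site 40 (C/T, transition).
Of the 12 differences, 5 transitions and 7 transversions, so the answer is 5.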